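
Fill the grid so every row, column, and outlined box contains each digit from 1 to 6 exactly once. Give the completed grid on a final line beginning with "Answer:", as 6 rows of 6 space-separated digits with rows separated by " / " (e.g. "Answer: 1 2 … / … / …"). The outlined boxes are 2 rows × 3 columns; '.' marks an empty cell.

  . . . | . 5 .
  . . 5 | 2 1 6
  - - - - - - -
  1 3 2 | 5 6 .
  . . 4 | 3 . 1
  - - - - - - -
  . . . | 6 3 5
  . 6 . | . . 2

Step 1. [r1c4∈{4}] r1c4 is down to just 4, so r1c4=4.
Step 2. [r2c1∈{3,4}] 3 has one home in row 2: r2c1. So r2c1=3.
Step 3. [r5c3∈{1}] only 1 remains possible at r5c3. So r5c3=1.
Step 4. [r4c1∈{5,6}] 6 has one home in row 4: r4c1 ⇒ r4c1=6.
Step 5. [r1c1∈{2}] nothing but 2 survives at r1c1. So r1c1=2.
Step 6. [r5c1∈{4}] only 4 remains possible at r5c1 ⇒ r5c1=4.
Step 7. [r1c2∈{1}] r1c2's peers cover all but 1. So r1c2=1.
Step 8. [r6c4∈{1}] r6c4 has the single candidate 1 ⇒ r6c4=1.
Step 9. [r3c6∈{4}] r3c6 is down to just 4 ⇒ r3c6=4.
Step 10. [r5c2∈{2}] only 2 remains possible at r5c2, so r5c2=2.
Step 11. [r4c5∈{2}] r4c5 is down to just 2. So r4c5=2.
Step 12. [r4c2∈{5}] nothing but 5 survives at r4c2 ⇒ r4c2=5.
Step 13. [r6c1∈{5}] only 5 remains possible at r6c1. So r6c1=5.
Step 14. [r2c2∈{4}] r2c2 is down to just 4 ⇒ r2c2=4.
Step 15. [r6c3∈{3}] nothing but 3 survives at r6c3. So r6c3=3.
Step 16. [r6c5∈{4}] r6c5 has the single candidate 4. So r6c5=4.
Step 17. [r1c3∈{6}] r1c3's peers cover all but 6, so r1c3=6.
Step 18. [r1c6∈{3}] nothing but 3 survives at r1c6 ⇒ r1c6=3.

Answer: 2 1 6 4 5 3 / 3 4 5 2 1 6 / 1 3 2 5 6 4 / 6 5 4 3 2 1 / 4 2 1 6 3 5 / 5 6 3 1 4 2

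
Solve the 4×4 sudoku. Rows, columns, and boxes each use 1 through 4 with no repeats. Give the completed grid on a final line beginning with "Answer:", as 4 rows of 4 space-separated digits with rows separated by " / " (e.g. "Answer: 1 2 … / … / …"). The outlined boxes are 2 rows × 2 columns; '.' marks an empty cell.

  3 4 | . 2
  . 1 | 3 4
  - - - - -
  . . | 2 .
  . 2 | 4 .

Step 1. [r4c1∈{1}] r4c1 is down to just 1. So r4c1=1.
Step 2. [r4c4∈{3}] r4c4's peers cover all but 3 ⇒ r4c4=3.
Step 3. [r2c1∈{2}] only 2 remains possible at r2c1. So r2c1=2.
Step 4. [r3c1∈{4}] nothing but 4 survives at r3c1 ⇒ r3c1=4.
Step 5. [r1c3∈{1}] nothing but 1 survives at r1c3 ⇒ r1c3=1.
Step 6. [r3c2∈{3}] r3c2 is down to just 3. So r3c2=3.
Step 7. [r3c4∈{1}] only 1 remains possible at r3c4 ⇒ r3c4=1.

Answer: 3 4 1 2 / 2 1 3 4 / 4 3 2 1 / 1 2 4 3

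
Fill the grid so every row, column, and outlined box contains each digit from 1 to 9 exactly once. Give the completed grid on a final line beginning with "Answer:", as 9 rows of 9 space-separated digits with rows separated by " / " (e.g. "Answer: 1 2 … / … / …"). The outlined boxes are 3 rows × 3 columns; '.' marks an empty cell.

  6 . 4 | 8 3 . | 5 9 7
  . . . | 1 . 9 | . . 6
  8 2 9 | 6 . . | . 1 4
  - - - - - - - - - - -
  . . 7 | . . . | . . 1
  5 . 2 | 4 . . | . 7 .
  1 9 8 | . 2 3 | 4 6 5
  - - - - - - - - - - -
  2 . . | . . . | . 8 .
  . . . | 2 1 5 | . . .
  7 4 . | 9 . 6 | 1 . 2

Step 1. [r3c7∈{3}] r3c7 is down to just 3. So r3c7=3.
Step 2. [r5c9∈{3,8,9}] 8 has one home in col 9: r5c9. So r5c9=8.
Step 3. [r5c2∈{3,6}] in row 5, 3 fits only at r5c2. So r5c2=3.
Step 4. [r5c7∈{9}] r5c7 has the single candidate 9. So r5c7=9.
Step 5. [r7c3∈{1,3,5,6}] col 3 places 1 nowhere but r7c3 ⇒ r7c3=1.
Step 6. [r8c3∈{3,6}] 6 has one home in col 3: r8c3 ⇒ r8c3=6.
Step 7. [r2c5∈{4,5,7}] 4 has one home in row 2: r2c5 ⇒ r2c5=4.
Step 8. [r7c5∈{7}] r7c5's peers cover all but 7 ⇒ r7c5=7.
Step 9. [r4c8∈{2,3}] 3 has one home in row 4: r4c8 ⇒ r4c8=3.
Step 10. [r4c5∈{5,6,8,9}] row 4 places 9 nowhere but r4c5, so r4c5=9.
Step 11. [r9c3∈{3,5}] across row 9, 3 lands solely at r9c3 ⇒ r9c3=3.
Step 12. [r8c9∈{3,9}] r8c9 is the only open cell in row 8 admitting 3 ⇒ r8c9=3.
Step 13. [r4c7∈{2}] r4c7 has the single candidate 2. So r4c7=2.
Step 14. [r2c2∈{5,7}] row 2 places 7 nowhere but r2c2. So r2c2=7.
Step 15. [r7c9∈{9}] r7c9 is down to just 9. So r7c9=9.
Step 16. [r2c1∈{3}] only 3 remains possible at r2c1 ⇒ r2c1=3.
Step 17. [r8c7∈{7}] nothing but 7 survives at r8c7. So r8c7=7.
Step 18. [r4c1∈{4}] r4c1's peers cover all but 4, so r4c1=4.
Step 19. [r8c8∈{4}] only 4 remains possible at r8c8. So r8c8=4.
Step 20. [r7c6∈{4}] r7c6 is down to just 4. So r7c6=4.
Step 21. [r4c2∈{6}] nothing but 6 survives at r4c2. So r4c2=6.
Step 22. [r2c7∈{8}] only 8 remains possible at r2c7. So r2c7=8.
Step 23. [r9c8∈{5}] r9c8 has the single candidate 5. So r9c8=5.
Step 24. [r8c2∈{8}] r8c2's peers cover all but 8 ⇒ r8c2=8.
Step 25. [r5c5∈{6}] nothing but 6 survives at r5c5. So r5c5=6.
Step 26. [r8c1∈{9}] r8c1 has the single candidate 9, so r8c1=9.
Step 27. [r2c3∈{5}] r2c3 has the single candidate 5, so r2c3=5.
Step 28. [r1c6∈{2}] r1c6's peers cover all but 2. So r1c6=2.
Step 29. [r7c7∈{6}] r7c7's peers cover all but 6, so r7c7=6.
Step 30. [r4c4∈{5}] r4c4 is down to just 5 ⇒ r4c4=5.
Step 31. [r3c6∈{7}] nothing but 7 survives at r3c6 ⇒ r3c6=7.
Step 32. [r9c5∈{8}] r9c5 has the single candidate 8, so r9c5=8.
Step 33. [r7c2∈{5}] nothing but 5 survives at r7c2, so r7c2=5.
Step 34. [r3c5∈{5}] r3c5 is down to just 5. So r3c5=5.
Step 35. [r2c8∈{2}] nothing but 2 survives at r2c8, so r2c8=2.
Step 36. [r1c2∈{1}] nothing but 1 survives at r1c2. So r1c2=1.
Step 37. [r5c6∈{1}] nothing but 1 survives at r5c6, so r5c6=1.
Step 38. [r7c4∈{3}] only 3 remains possible at r7c4. So r7c4=3.
Step 39. [r6c4∈{7}] r6c4's peers cover all but 7 ⇒ r6c4=7.
Step 40. [r4c6∈{8}] only 8 remains possible at r4c6, so r4c6=8.

Answer: 6 1 4 8 3 2 5 9 7 / 3 7 5 1 4 9 8 2 6 / 8 2 9 6 5 7 3 1 4 / 4 6 7 5 9 8 2 3 1 / 5 3 2 4 6 1 9 7 8 / 1 9 8 7 2 3 4 6 5 / 2 5 1 3 7 4 6 8 9 / 9 8 6 2 1 5 7 4 3 / 7 4 3 9 8 6 1 5 2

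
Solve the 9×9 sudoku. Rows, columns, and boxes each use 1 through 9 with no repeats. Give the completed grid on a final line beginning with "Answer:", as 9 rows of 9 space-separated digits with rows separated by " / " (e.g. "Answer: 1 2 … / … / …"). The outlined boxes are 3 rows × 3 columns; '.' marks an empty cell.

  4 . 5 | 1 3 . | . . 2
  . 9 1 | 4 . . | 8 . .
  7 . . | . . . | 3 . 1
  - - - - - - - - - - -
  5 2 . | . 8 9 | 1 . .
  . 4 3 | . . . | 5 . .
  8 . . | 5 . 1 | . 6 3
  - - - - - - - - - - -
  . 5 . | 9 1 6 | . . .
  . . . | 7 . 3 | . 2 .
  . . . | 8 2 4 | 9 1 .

Step 1. [r6c2∈{7}] r6c2's peers cover all but 7 ⇒ r6c2=7.
Step 2. [r4c3∈{6}] only 6 remains possible at r4c3, so r4c3=6.
Step 3. [r2c1∈{2,3,6}] row 2 places 3 nowhere but r2c1, so r2c1=3.
Step 4. [r2c6∈{2,5,7}] r2c6 is the only open cell in row 2 admitting 2. So r2c6=2.
Step 5. [r5c9∈{7,8,9}] in col 9, 9 fits only at r5c9. So r5c9=9.
Step 6. [r3c8∈{4,5,9}] r3c8 is the only open cell in row 3 admitting 4, so r3c8=4.
Step 7. [r4c8∈{7}] only 7 remains possible at r4c8. So r4c8=7.
Step 8. [r3c4∈{6}] nothing but 6 survives at r3c4, so r3c4=6.
Step 9. [r2c9∈{5,6,7}] row 2 places 6 nowhere but r2c9. So r2c9=6.
Step 10. [r3c2∈{8}] r3c2 has the single candidate 8. So r3c2=8.
Step 11. [r8c5∈{5}] r8c5's peers cover all but 5. So r8c5=5.
Step 12. [r8c7∈{4,6}] across col 7, 6 lands solely at r8c7, so r8c7=6.
Step 13. [r4c9∈{4}] r4c9 has the single candidate 4, so r4c9=4.
Step 14. [r8c9∈{8}] r8c9 is down to just 8 ⇒ r8c9=8.
Step 15. [r7c9∈{7}] r7c9's peers cover all but 7. So r7c9=7.
Step 16. [r8c1∈{1,9}] in col 1, 9 fits only at r8c1 ⇒ r8c1=9.
Step 17. [r5c6∈{7}] nothing but 7 survives at r5c6, so r5c6=7.
Step 18. [r7c3∈{2,4,8}] r7c3 is the only open cell in row 7 admitting 8, so r7c3=8.
Step 19. [r1c2∈{6}] nothing but 6 survives at r1c2, so r1c2=6.
Step 20. [r6c5∈{4}] r6c5 is down to just 4 ⇒ r6c5=4.
Step 21. [r5c1∈{1}] only 1 remains possible at r5c1, so r5c1=1.
Step 22. [r7c7∈{4}] r7c7 is down to just 4. So r7c7=4.
Step 23. [r3c3∈{2}] r3c3's peers cover all but 2. So r3c3=2.
Step 24. [r8c3∈{4}] r8c3's peers cover all but 4, so r8c3=4.
Step 25. [r6c3∈{9}] r6c3 is down to just 9, so r6c3=9.
Step 26. [r9c2∈{3}] r9c2 has the single candidate 3. So r9c2=3.
Step 27. [r3c5∈{9}] nothing but 9 survives at r3c5, so r3c5=9.
Step 28. [r7c1∈{2}] nothing but 2 survives at r7c1. So r7c1=2.
Step 29. [r5c8∈{8}] nothing but 8 survives at r5c8 ⇒ r5c8=8.
Step 30. [r4c4∈{3}] nothing but 3 survives at r4c4. So r4c4=3.
Step 31. [r8c2∈{1}] nothing but 1 survives at r8c2, so r8c2=1.
Step 32. [r1c7∈{7}] only 7 remains possible at r1c7. So r1c7=7.
Step 33. [r5c5∈{6}] r5c5's peers cover all but 6, so r5c5=6.
Step 34. [r2c8∈{5}] nothing but 5 survives at r2c8. So r2c8=5.
Step 35. [r1c8∈{9}] r1c8's peers cover all but 9. So r1c8=9.
Step 36. [r9c3∈{7}] r9c3 is down to just 7, so r9c3=7.
Step 37. [r9c1∈{6}] r9c1 has the single candidate 6, so r9c1=6.
Step 38. [r5c4∈{2}] r5c4 is down to just 2, so r5c4=2.
Step 39. [r7c8∈{3}] r7c8 is down to just 3, so r7c8=3.
Step 40. [r2c5∈{7}] nothing but 7 survives at r2c5 ⇒ r2c5=7.
Step 41. [r3c6∈{5}] nothing but 5 survives at r3c6 ⇒ r3c6=5.
Step 42. [r6c7∈{2}] nothing but 2 survives at r6c7. So r6c7=2.
Step 43. [r1c6∈{8}] only 8 remains possible at r1c6 ⇒ r1c6=8.
Step 44. [r9c9∈{5}] nothing but 5 survives at r9c9, so r9c9=5.

Answer: 4 6 5 1 3 8 7 9 2 / 3 9 1 4 7 2 8 5 6 / 7 8 2 6 9 5 3 4 1 / 5 2 6 3 8 9 1 7 4 / 1 4 3 2 6 7 5 8 9 / 8 7 9 5 4 1 2 6 3 / 2 5 8 9 1 6 4 3 7 / 9 1 4 7 5 3 6 2 8 / 6 3 7 8 2 4 9 1 5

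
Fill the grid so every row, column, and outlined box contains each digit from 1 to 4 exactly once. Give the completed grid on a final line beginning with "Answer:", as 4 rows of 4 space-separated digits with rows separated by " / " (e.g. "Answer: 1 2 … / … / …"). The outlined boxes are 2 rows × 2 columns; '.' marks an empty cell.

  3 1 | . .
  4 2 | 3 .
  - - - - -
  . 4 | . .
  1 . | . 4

Step 1. [r4c3∈{2}] r4c3 is down to just 2 ⇒ r4c3=2.
Step 2. [r3c3∈{1}] r3c3 is down to just 1, so r3c3=1.
Step 3. [r4c2∈{3}] nothing but 3 survives at r4c2. So r4c2=3.
Step 4. [r2c4∈{1}] only 1 remains possible at r2c4. So r2c4=1.
Step 5. [r3c1∈{2}] nothing but 2 survives at r3c1. So r3c1=2.
Step 6. [r3c4∈{3}] nothing but 3 survives at r3c4 ⇒ r3c4=3.
Step 7. [r1c3∈{4}] r1c3 is down to just 4. So r1c3=4.
Step 8. [r1c4∈{2}] only 2 remains possible at r1c4 ⇒ r1c4=2.

Answer: 3 1 4 2 / 4 2 3 1 / 2 4 1 3 / 1 3 2 4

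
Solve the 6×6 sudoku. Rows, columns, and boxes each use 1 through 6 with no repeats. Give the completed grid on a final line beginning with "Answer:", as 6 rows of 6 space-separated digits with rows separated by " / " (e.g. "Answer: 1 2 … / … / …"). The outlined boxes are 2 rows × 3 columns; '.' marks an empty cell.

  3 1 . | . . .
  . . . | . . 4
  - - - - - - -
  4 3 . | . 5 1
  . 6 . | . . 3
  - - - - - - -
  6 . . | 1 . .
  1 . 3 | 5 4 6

Step 1. [r4c5∈{2}] r4c5 has the single candidate 2. So r4c5=2.
Step 2. [r2c1∈{2,5}] in col 1, 2 fits only at r2c1. So r2c1=2.
Step 3. [r1c5∈{6}] r1c5 has the single candidate 6, so r1c5=6.
Step 4. [r5c6∈{2}] r5c6's peers cover all but 2 ⇒ r5c6=2.
Step 5. [r2c2∈{5}] r2c2 has the single candidate 5, so r2c2=5.
Step 6. [r5c3∈{4,5}] in row 5, 5 fits only at r5c3, so r5c3=5.
Step 7. [r2c5∈{1,3}] in row 2, 1 fits only at r2c5. So r2c5=1.
Step 8. [r5c2∈{4}] r5c2 has the single candidate 4 ⇒ r5c2=4.
Step 9. [r5c5∈{3}] r5c5 has the single candidate 3 ⇒ r5c5=3.
Step 10. [r4c3∈{1}] nothing but 1 survives at r4c3. So r4c3=1.
Step 11. [r6c2∈{2}] r6c2 is down to just 2, so r6c2=2.
Step 12. [r1c4∈{2}] nothing but 2 survives at r1c4. So r1c4=2.
Step 13. [r2c4∈{3}] only 3 remains possible at r2c4. So r2c4=3.
Step 14. [r4c4∈{4}] r4c4's peers cover all but 4. So r4c4=4.
Step 15. [r1c6∈{5}] nothing but 5 survives at r1c6 ⇒ r1c6=5.
Step 16. [r4c1∈{5}] r4c1's peers cover all but 5. So r4c1=5.
Step 17. [r3c4∈{6}] r3c4 is down to just 6 ⇒ r3c4=6.
Step 18. [r3c3∈{2}] r3c3's peers cover all but 2, so r3c3=2.
Step 19. [r1c3∈{4}] r1c3's peers cover all but 4. So r1c3=4.
Step 20. [r2c3∈{6}] r2c3 has the single candidate 6 ⇒ r2c3=6.

Answer: 3 1 4 2 6 5 / 2 5 6 3 1 4 / 4 3 2 6 5 1 / 5 6 1 4 2 3 / 6 4 5 1 3 2 / 1 2 3 5 4 6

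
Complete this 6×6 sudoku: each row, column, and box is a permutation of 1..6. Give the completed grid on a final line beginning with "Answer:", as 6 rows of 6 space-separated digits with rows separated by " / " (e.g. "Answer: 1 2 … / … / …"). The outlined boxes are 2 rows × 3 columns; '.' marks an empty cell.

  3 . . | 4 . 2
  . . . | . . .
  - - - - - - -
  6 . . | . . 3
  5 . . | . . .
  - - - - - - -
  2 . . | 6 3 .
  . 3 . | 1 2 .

Step 1. [r2c1∈{1,4}] in col 1, 1 fits only at r2c1 ⇒ r2c1=1.
Step 2. [r4c6∈{1,4,6}] r4c6 is the only open cell in col 6 admitting 1 ⇒ r4c6=1.
Step 3. [r2c6∈{5,6}] 6 has one home in col 6: r2c6 ⇒ r2c6=6.
Step 4. [r2c5∈{5}] r2c5's peers cover all but 5 ⇒ r2c5=5.
Step 5. [r6c1∈{4}] r6c1's peers cover all but 4. So r6c1=4.
Step 6. [r4c4∈{2}] nothing but 2 survives at r4c4. So r4c4=2.
Step 7. [r4c2∈{4}] r4c2 has the single candidate 4. So r4c2=4.
Step 8. [r1c2∈{5,6}] in col 2, 6 fits only at r1c2, so r1c2=6.
Step 9. [r5c2∈{1,5}] 5 has one home in col 2: r5c2, so r5c2=5.
Step 10. [r3c2∈{1,2}] col 2 places 1 nowhere but r3c2, so r3c2=1.
Step 11. [r2c3∈{2,4}] row 2 places 4 nowhere but r2c3, so r2c3=4.
Step 12. [r5c3∈{1}] r5c3's peers cover all but 1, so r5c3=1.
Step 13. [r6c3∈{6}] r6c3's peers cover all but 6 ⇒ r6c3=6.
Step 14. [r4c3∈{3}] r4c3's peers cover all but 3 ⇒ r4c3=3.
Step 15. [r2c4∈{3}] only 3 remains possible at r2c4. So r2c4=3.
Step 16. [r4c5∈{6}] only 6 remains possible at r4c5 ⇒ r4c5=6.
Step 17. [r1c3∈{5}] nothing but 5 survives at r1c3. So r1c3=5.
Step 18. [r3c5∈{4}] r3c5 has the single candidate 4, so r3c5=4.
Step 19. [r5c6∈{4}] r5c6's peers cover all but 4, so r5c6=4.
Step 20. [r3c4∈{5}] only 5 remains possible at r3c4 ⇒ r3c4=5.
Step 21. [r6c6∈{5}] r6c6's peers cover all but 5 ⇒ r6c6=5.
Step 22. [r3c3∈{2}] only 2 remains possible at r3c3. So r3c3=2.
Step 23. [r2c2∈{2}] nothing but 2 survives at r2c2, so r2c2=2.
Step 24. [r1c5∈{1}] r1c5 is down to just 1. So r1c5=1.

Answer: 3 6 5 4 1 2 / 1 2 4 3 5 6 / 6 1 2 5 4 3 / 5 4 3 2 6 1 / 2 5 1 6 3 4 / 4 3 6 1 2 5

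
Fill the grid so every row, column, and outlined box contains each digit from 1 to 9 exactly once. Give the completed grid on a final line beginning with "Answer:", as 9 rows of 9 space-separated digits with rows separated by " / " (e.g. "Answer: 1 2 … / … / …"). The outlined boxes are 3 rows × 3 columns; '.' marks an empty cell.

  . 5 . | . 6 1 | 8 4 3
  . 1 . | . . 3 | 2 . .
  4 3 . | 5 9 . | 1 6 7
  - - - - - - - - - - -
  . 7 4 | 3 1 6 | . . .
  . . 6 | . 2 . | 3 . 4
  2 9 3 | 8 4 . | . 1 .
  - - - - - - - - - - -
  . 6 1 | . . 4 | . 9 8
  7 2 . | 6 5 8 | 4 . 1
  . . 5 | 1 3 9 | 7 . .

Step 1. [r9c1∈{8}] r9c1 is down to just 8, so r9c1=8.
Step 2. [r2c9∈{5,9}] across box 3, 9 lands solely at r2c9. So r2c9=9.
Step 3. [r4c1∈{5}] r4c1's peers cover all but 5 ⇒ r4c1=5.
Step 4. [r5c8∈{5,7,8}] in col 8, 7 fits only at r5c8 ⇒ r5c8=7.
Step 5. [r6c9∈{5,6}] r6c9 is the only open cell in col 9 admitting 5 ⇒ r6c9=5.
Step 6. [r4c9∈{2}] r4c9 has the single candidate 2, so r4c9=2.
Step 7. [r3c6∈{2}] r3c6 has the single candidate 2, so r3c6=2.
Step 8. [r1c4∈{7}] nothing but 7 survives at r1c4, so r1c4=7.
Step 9. [r2c5∈{8}] nothing but 8 survives at r2c5. So r2c5=8.
Step 10. [r1c3∈{2,9}] row 1 places 2 nowhere but r1c3, so r1c3=2.
Step 11. [r5c6∈{5}] only 5 remains possible at r5c6 ⇒ r5c6=5.
Step 12. [r7c5∈{7}] r7c5's peers cover all but 7 ⇒ r7c5=7.
Step 13. [r5c4∈{9}] nothing but 9 survives at r5c4. So r5c4=9.
Step 14. [r5c2∈{8}] r5c2 has the single candidate 8. So r5c2=8.
Step 15. [r9c8∈{2}] r9c8's peers cover all but 2 ⇒ r9c8=2.
Step 16. [r7c7∈{5}] nothing but 5 survives at r7c7. So r7c7=5.
Step 17. [r8c3∈{9}] nothing but 9 survives at r8c3, so r8c3=9.
Step 18. [r9c9∈{6}] only 6 remains possible at r9c9. So r9c9=6.
Step 19. [r4c7∈{9}] nothing but 9 survives at r4c7. So r4c7=9.
Step 20. [r3c3∈{8}] only 8 remains possible at r3c3 ⇒ r3c3=8.
Step 21. [r6c7∈{6}] r6c7's peers cover all but 6, so r6c7=6.
Step 22. [r2c1∈{6}] only 6 remains possible at r2c1. So r2c1=6.
Step 23. [r2c4∈{4}] r2c4 is down to just 4, so r2c4=4.
Step 24. [r7c1∈{3}] only 3 remains possible at r7c1, so r7c1=3.
Step 25. [r8c8∈{3}] nothing but 3 survives at r8c8, so r8c8=3.
Step 26. [r7c4∈{2}] r7c4 has the single candidate 2. So r7c4=2.
Step 27. [r1c1∈{9}] nothing but 9 survives at r1c1, so r1c1=9.
Step 28. [r9c2∈{4}] only 4 remains possible at r9c2 ⇒ r9c2=4.
Step 29. [r5c1∈{1}] r5c1's peers cover all but 1. So r5c1=1.
Step 30. [r6c6∈{7}] r6c6's peers cover all but 7 ⇒ r6c6=7.
Step 31. [r2c3∈{7}] r2c3 has the single candidate 7, so r2c3=7.
Step 32. [r4c8∈{8}] r4c8 has the single candidate 8, so r4c8=8.
Step 33. [r2c8∈{5}] only 5 remains possible at r2c8. So r2c8=5.

Answer: 9 5 2 7 6 1 8 4 3 / 6 1 7 4 8 3 2 5 9 / 4 3 8 5 9 2 1 6 7 / 5 7 4 3 1 6 9 8 2 / 1 8 6 9 2 5 3 7 4 / 2 9 3 8 4 7 6 1 5 / 3 6 1 2 7 4 5 9 8 / 7 2 9 6 5 8 4 3 1 / 8 4 5 1 3 9 7 2 6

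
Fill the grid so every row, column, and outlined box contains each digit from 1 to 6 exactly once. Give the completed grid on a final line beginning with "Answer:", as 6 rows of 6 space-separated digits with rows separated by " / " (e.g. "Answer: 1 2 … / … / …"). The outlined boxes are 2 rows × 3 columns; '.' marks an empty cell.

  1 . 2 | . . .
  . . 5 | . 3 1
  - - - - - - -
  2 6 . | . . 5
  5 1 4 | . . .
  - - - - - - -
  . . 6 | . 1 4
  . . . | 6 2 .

Step 1. [r5c1∈{3}] nothing but 3 survives at r5c1. So r5c1=3.
Step 2. [r2c2∈{4}] r2c2 has the single candidate 4 ⇒ r2c2=4.
Step 3. [r1c5∈{4,5,6}] r1c5 is the only open cell in col 5 admitting 5. So r1c5=5.
Step 4. [r4c6∈{2,3,6}] across col 6, 2 lands solely at r4c6 ⇒ r4c6=2.
Step 5. [r3c4∈{1,3,4}] across row 3, 1 lands solely at r3c4, so r3c4=1.
Step 6. [r5c2∈{2,5}] row 5 places 2 nowhere but r5c2 ⇒ r5c2=2.
Step 7. [r6c1∈{4}] only 4 remains possible at r6c1. So r6c1=4.
Step 8. [r3c5∈{4}] r3c5 has the single candidate 4 ⇒ r3c5=4.
Step 9. [r2c4∈{2}] nothing but 2 survives at r2c4 ⇒ r2c4=2.
Step 10. [r1c2∈{3}] r1c2 is down to just 3. So r1c2=3.
Step 11. [r4c5∈{6}] r4c5 has the single candidate 6. So r4c5=6.
Step 12. [r4c4∈{3}] nothing but 3 survives at r4c4. So r4c4=3.
Step 13. [r2c1∈{6}] r2c1's peers cover all but 6 ⇒ r2c1=6.
Step 14. [r6c6∈{3}] r6c6 is down to just 3 ⇒ r6c6=3.
Step 15. [r1c6∈{6}] r1c6 has the single candidate 6 ⇒ r1c6=6.
Step 16. [r3c3∈{3}] r3c3's peers cover all but 3 ⇒ r3c3=3.
Step 17. [r6c2∈{5}] only 5 remains possible at r6c2, so r6c2=5.
Step 18. [r1c4∈{4}] r1c4's peers cover all but 4, so r1c4=4.
Step 19. [r5c4∈{5}] only 5 remains possible at r5c4. So r5c4=5.
Step 20. [r6c3∈{1}] r6c3's peers cover all but 1, so r6c3=1.

Answer: 1 3 2 4 5 6 / 6 4 5 2 3 1 / 2 6 3 1 4 5 / 5 1 4 3 6 2 / 3 2 6 5 1 4 / 4 5 1 6 2 3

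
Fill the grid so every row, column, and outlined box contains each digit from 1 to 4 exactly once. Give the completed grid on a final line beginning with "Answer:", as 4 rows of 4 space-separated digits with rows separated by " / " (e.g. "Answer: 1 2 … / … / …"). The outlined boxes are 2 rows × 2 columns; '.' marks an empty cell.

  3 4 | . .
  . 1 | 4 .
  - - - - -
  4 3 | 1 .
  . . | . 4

Step 1. [r3c4∈{2}] nothing but 2 survives at r3c4, so r3c4=2.
Step 2. [r4c1∈{1,2}] 1 has one home in row 4: r4c1. So r4c1=1.
Step 3. [r4c3∈{3}] r4c3's peers cover all but 3, so r4c3=3.
Step 4. [r4c2∈{2}] r4c2 is down to just 2 ⇒ r4c2=2.
Step 5. [r1c3∈{2}] r1c3's peers cover all but 2. So r1c3=2.
Step 6. [r2c4∈{3}] r2c4's peers cover all but 3, so r2c4=3.
Step 7. [r1c4∈{1}] r1c4 is down to just 1, so r1c4=1.
Step 8. [r2c1∈{2}] r2c1 has the single candidate 2 ⇒ r2c1=2.

Answer: 3 4 2 1 / 2 1 4 3 / 4 3 1 2 / 1 2 3 4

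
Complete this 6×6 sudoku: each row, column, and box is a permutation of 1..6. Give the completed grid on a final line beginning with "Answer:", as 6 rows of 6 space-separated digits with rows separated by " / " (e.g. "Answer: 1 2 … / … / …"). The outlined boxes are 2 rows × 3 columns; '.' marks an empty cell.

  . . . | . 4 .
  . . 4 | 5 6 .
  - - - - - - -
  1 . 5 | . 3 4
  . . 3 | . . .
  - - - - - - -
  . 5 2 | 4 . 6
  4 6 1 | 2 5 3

Step 1. [r3c2∈{2}] r3c2 is down to just 2, so r3c2=2.
Step 2. [r1c1∈{2,3,5,6}] in row 1, 5 fits only at r1c1, so r1c1=5.
Step 3. [r1c6∈{1,2}] in row 1, 2 fits only at r1c6 ⇒ r1c6=2.
Step 4. [r2c6∈{1}] r2c6's peers cover all but 1. So r2c6=1.
Step 5. [r2c2∈{3}] only 3 remains possible at r2c2. So r2c2=3.
Step 6. [r4c4∈{1,6}] across col 4, 1 lands solely at r4c4 ⇒ r4c4=1.
Step 7. [r1c2∈{1}] nothing but 1 survives at r1c2, so r1c2=1.
Step 8. [r4c6∈{5}] r4c6 is down to just 5. So r4c6=5.
Step 9. [r1c4∈{3}] r1c4's peers cover all but 3 ⇒ r1c4=3.
Step 10. [r4c1∈{6}] r4c1 has the single candidate 6. So r4c1=6.
Step 11. [r5c1∈{3}] r5c1 is down to just 3, so r5c1=3.
Step 12. [r4c2∈{4}] only 4 remains possible at r4c2 ⇒ r4c2=4.
Step 13. [r2c1∈{2}] r2c1 has the single candidate 2 ⇒ r2c1=2.
Step 14. [r4c5∈{2}] r4c5 has the single candidate 2, so r4c5=2.
Step 15. [r3c4∈{6}] nothing but 6 survives at r3c4. So r3c4=6.
Step 16. [r1c3∈{6}] only 6 remains possible at r1c3 ⇒ r1c3=6.
Step 17. [r5c5∈{1}] r5c5 is down to just 1 ⇒ r5c5=1.

Answer: 5 1 6 3 4 2 / 2 3 4 5 6 1 / 1 2 5 6 3 4 / 6 4 3 1 2 5 / 3 5 2 4 1 6 / 4 6 1 2 5 3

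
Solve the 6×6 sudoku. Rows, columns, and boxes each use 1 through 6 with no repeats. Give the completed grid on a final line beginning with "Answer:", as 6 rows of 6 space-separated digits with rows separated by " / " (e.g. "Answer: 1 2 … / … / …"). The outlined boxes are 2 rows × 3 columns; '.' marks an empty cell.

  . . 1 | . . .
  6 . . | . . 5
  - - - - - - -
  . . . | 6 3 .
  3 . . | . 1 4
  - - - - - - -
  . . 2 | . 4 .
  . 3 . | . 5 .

Step 1. [r3c6∈{2}] only 2 remains possible at r3c6, so r3c6=2.
Step 2. [r1c1∈{2,4,5}] across col 1, 2 lands solely at r1c1, so r1c1=2.
Step 3. [r2c4∈{1,2,3,4}] row 2 places 1 nowhere but r2c4, so r2c4=1.
Step 4. [r1c2∈{4,5}] in row 1, 5 fits only at r1c2. So r1c2=5.
Step 5. [r5c1∈{1,5}] 5 has one home in row 5: r5c1 ⇒ r5c1=5.
Step 6. [r3c3∈{4,5}] across row 3, 5 lands solely at r3c3 ⇒ r3c3=5.
Step 7. [r4c3∈{6}] only 6 remains possible at r4c3 ⇒ r4c3=6.
Step 8. [r6c6∈{1,6}] row 6 places 6 nowhere but r6c6. So r6c6=6.
Step 9. [r6c1∈{1,4}] across row 6, 1 lands solely at r6c1 ⇒ r6c1=1.
Step 10. [r1c6∈{3}] r1c6 has the single candidate 3. So r1c6=3.
Step 11. [r2c2∈{4}] r2c2's peers cover all but 4. So r2c2=4.
Step 12. [r4c2∈{2}] nothing but 2 survives at r4c2. So r4c2=2.
Step 13. [r6c4∈{2}] r6c4 is down to just 2 ⇒ r6c4=2.
Step 14. [r1c4∈{4}] r1c4 has the single candidate 4 ⇒ r1c4=4.
Step 15. [r5c2∈{6}] r5c2's peers cover all but 6, so r5c2=6.
Step 16. [r6c3∈{4}] r6c3 has the single candidate 4, so r6c3=4.
Step 17. [r4c4∈{5}] only 5 remains possible at r4c4, so r4c4=5.
Step 18. [r3c2∈{1}] r3c2's peers cover all but 1 ⇒ r3c2=1.
Step 19. [r2c3∈{3}] r2c3 has the single candidate 3. So r2c3=3.
Step 20. [r3c1∈{4}] only 4 remains possible at r3c1 ⇒ r3c1=4.
Step 21. [r5c4∈{3}] r5c4 is down to just 3. So r5c4=3.
Step 22. [r5c6∈{1}] nothing but 1 survives at r5c6. So r5c6=1.
Step 23. [r1c5∈{6}] r1c5 is down to just 6, so r1c5=6.
Step 24. [r2c5∈{2}] r2c5's peers cover all but 2, so r2c5=2.

Answer: 2 5 1 4 6 3 / 6 4 3 1 2 5 / 4 1 5 6 3 2 / 3 2 6 5 1 4 / 5 6 2 3 4 1 / 1 3 4 2 5 6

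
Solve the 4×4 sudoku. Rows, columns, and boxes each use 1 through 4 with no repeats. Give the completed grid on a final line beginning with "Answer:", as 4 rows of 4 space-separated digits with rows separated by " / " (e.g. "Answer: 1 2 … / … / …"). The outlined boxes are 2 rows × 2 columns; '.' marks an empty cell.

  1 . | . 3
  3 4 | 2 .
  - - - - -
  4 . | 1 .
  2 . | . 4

Step 1. [r4c2∈{1,3}] in row 4, 1 fits only at r4c2 ⇒ r4c2=1.
Step 2. [r2c4∈{1}] r2c4 is down to just 1 ⇒ r2c4=1.
Step 3. [r3c4∈{2}] nothing but 2 survives at r3c4 ⇒ r3c4=2.
Step 4. [r4c3∈{3}] r4c3 is down to just 3, so r4c3=3.
Step 5. [r1c2∈{2}] only 2 remains possible at r1c2 ⇒ r1c2=2.
Step 6. [r3c2∈{3}] only 3 remains possible at r3c2 ⇒ r3c2=3.
Step 7. [r1c3∈{4}] only 4 remains possible at r1c3 ⇒ r1c3=4.

Answer: 1 2 4 3 / 3 4 2 1 / 4 3 1 2 / 2 1 3 4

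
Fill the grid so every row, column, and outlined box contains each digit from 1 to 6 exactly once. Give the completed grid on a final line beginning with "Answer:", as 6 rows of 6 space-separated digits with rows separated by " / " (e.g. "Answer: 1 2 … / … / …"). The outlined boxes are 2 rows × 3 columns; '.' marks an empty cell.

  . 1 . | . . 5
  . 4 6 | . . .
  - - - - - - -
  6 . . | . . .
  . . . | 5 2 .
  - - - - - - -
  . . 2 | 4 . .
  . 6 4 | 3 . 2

Step 1. [r4c2∈{3}] only 3 remains possible at r4c2 ⇒ r4c2=3.
Step 2. [r3c4∈{1}] only 1 remains possible at r3c4 ⇒ r3c4=1.
Step 3. [r5c1∈{1,3,5}] row 5 places 3 nowhere but r5c1 ⇒ r5c1=3.
Step 4. [r1c5∈{3,4,6}] across row 1, 4 lands solely at r1c5 ⇒ r1c5=4.
Step 5. [r6c1∈{1,5}] across box 5, 1 lands solely at r6c1, so r6c1=1.
Step 6. [r5c5∈{1,5,6}] col 5 places 6 nowhere but r5c5. So r5c5=6.
Step 7. [r1c1∈{2}] r1c1 has the single candidate 2. So r1c1=2.
Step 8. [r3c6∈{3,4}] across row 3, 4 lands solely at r3c6, so r3c6=4.
Step 9. [r2c5∈{1,3}] in col 5, 1 fits only at r2c5, so r2c5=1.
Step 10. [r5c2∈{5}] r5c2's peers cover all but 5 ⇒ r5c2=5.
Step 11. [r4c6∈{6}] r4c6 has the single candidate 6. So r4c6=6.
Step 12. [r4c3∈{1}] nothing but 1 survives at r4c3 ⇒ r4c3=1.
Step 13. [r4c1∈{4}] r4c1's peers cover all but 4 ⇒ r4c1=4.
Step 14. [r6c5∈{5}] nothing but 5 survives at r6c5, so r6c5=5.
Step 15. [r2c4∈{2}] nothing but 2 survives at r2c4 ⇒ r2c4=2.
Step 16. [r3c2∈{2}] r3c2 is down to just 2 ⇒ r3c2=2.
Step 17. [r5c6∈{1}] only 1 remains possible at r5c6. So r5c6=1.
Step 18. [r1c3∈{3}] nothing but 3 survives at r1c3. So r1c3=3.
Step 19. [r1c4∈{6}] r1c4 is down to just 6. So r1c4=6.
Step 20. [r3c3∈{5}] r3c3 is down to just 5. So r3c3=5.
Step 21. [r2c6∈{3}] nothing but 3 survives at r2c6 ⇒ r2c6=3.
Step 22. [r3c5∈{3}] r3c5 has the single candidate 3, so r3c5=3.
Step 23. [r2c1∈{5}] r2c1 is down to just 5. So r2c1=5.

Answer: 2 1 3 6 4 5 / 5 4 6 2 1 3 / 6 2 5 1 3 4 / 4 3 1 5 2 6 / 3 5 2 4 6 1 / 1 6 4 3 5 2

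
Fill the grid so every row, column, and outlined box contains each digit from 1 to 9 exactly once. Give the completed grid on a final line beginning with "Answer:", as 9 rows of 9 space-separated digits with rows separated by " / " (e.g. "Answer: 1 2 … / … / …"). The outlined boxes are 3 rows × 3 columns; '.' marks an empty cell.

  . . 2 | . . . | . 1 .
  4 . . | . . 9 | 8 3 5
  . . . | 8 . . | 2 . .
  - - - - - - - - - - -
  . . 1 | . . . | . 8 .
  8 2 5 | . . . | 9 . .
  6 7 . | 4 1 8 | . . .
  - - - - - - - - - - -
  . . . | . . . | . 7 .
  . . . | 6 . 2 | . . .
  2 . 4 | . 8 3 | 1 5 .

Step 1. [r7c9∈{2,3,4,6,8,9}] in row 7, 2 fits only at r7c9 ⇒ r7c9=2.
Step 2. [r1c2∈{3,5,6,8,9}] across row 1, 8 lands solely at r1c2, so r1c2=8.
Step 3. [r9c4∈{7,9}] row 9 places 7 nowhere but r9c4 ⇒ r9c4=7.
Step 4. [r6c9∈{3}] r6c9 has the single candidate 3, so r6c9=3.
Step 5. [r6c3∈{9}] only 9 remains possible at r6c3 ⇒ r6c3=9.
Step 6. [r4c1∈{3}] only 3 remains possible at r4c1, so r4c1=3.
Step 7. [r8c9∈{4,8,9}] in col 9, 8 fits only at r8c9, so r8c9=8.
Step 8. [r5c9∈{1,4,6,7}] r5c9 is the only open cell in row 5 admitting 1. So r5c9=1.
Step 9. [r5c8∈{4,6}] r5c8 is the only open cell in row 5 admitting 4. So r5c8=4.
Step 10. [r3c8∈{6,9}] in col 8, 6 fits only at r3c8. So r3c8=6.
Step 11. [r8c8∈{9}] r8c8 is down to just 9. So r8c8=9.
Step 12. [r9c2∈{6,9}] row 9 places 9 nowhere but r9c2, so r9c2=9.
Step 13. [r7c3∈{3,6,8}] r7c3 is the only open cell in row 7 admitting 8 ⇒ r7c3=8.
Step 14. [r7c2∈{1,3,5,6}] in box 7, 6 fits only at r7c2. So r7c2=6.
Step 15. [r4c7∈{5,6,7}] r4c7 is the only open cell in col 7 admitting 6. So r4c7=6.
Step 16. [r1c7∈{4,7}] 7 has one home in col 7: r1c7 ⇒ r1c7=7.
Step 17. [r2c2∈{1}] r2c2's peers cover all but 1 ⇒ r2c2=1.
Step 18. [r7c4∈{1,5,9}] col 4 places 1 nowhere but r7c4, so r7c4=1.
Step 19. [r7c1∈{5}] only 5 remains possible at r7c1 ⇒ r7c1=5.
Step 20. [r7c6∈{4}] r7c6 is down to just 4. So r7c6=4.
Step 21. [r4c4∈{2,5,9}] col 4 places 9 nowhere but r4c4. So r4c4=9.
Step 22. [r1c4∈{3,5}] in col 4, 5 fits only at r1c4. So r1c4=5.
Step 23. [r1c5∈{3,4,6}] 3 has one home in row 1: r1c5 ⇒ r1c5=3.
Step 24. [r8c2∈{3}] r8c2's peers cover all but 3 ⇒ r8c2=3.
Step 25. [r4c5∈{2,5,7}] 2 has one home in row 4: r4c5 ⇒ r4c5=2.
Step 26. [r8c3∈{7}] r8c3 is down to just 7. So r8c3=7.
Step 27. [r2c5∈{6,7}] in row 2, 7 fits only at r2c5, so r2c5=7.
Step 28. [r1c1∈{9}] r1c1's peers cover all but 9 ⇒ r1c1=9.
Step 29. [r5c6∈{6,7}] in row 5, 7 fits only at r5c6 ⇒ r5c6=7.
Step 30. [r3c9∈{4,9}] row 3 places 9 nowhere but r3c9 ⇒ r3c9=9.
Step 31. [r6c8∈{2}] r6c8 has the single candidate 2, so r6c8=2.
Step 32. [r9c9∈{6}] nothing but 6 survives at r9c9. So r9c9=6.
Step 33. [r3c6∈{1}] r3c6 is down to just 1, so r3c6=1.
Step 34. [r2c3∈{6}] r2c3's peers cover all but 6. So r2c3=6.
Step 35. [r1c9∈{4}] nothing but 4 survives at r1c9 ⇒ r1c9=4.
Step 36. [r7c7∈{3}] nothing but 3 survives at r7c7. So r7c7=3.
Step 37. [r8c1∈{1}] r8c1 is down to just 1 ⇒ r8c1=1.
Step 38. [r6c7∈{5}] r6c7 has the single candidate 5 ⇒ r6c7=5.
Step 39. [r8c5∈{5}] r8c5's peers cover all but 5, so r8c5=5.
Step 40. [r3c5∈{4}] r3c5 has the single candidate 4. So r3c5=4.
Step 41. [r5c4∈{3}] r5c4's peers cover all but 3. So r5c4=3.
Step 42. [r8c7∈{4}] r8c7 is down to just 4 ⇒ r8c7=4.
Step 43. [r3c3∈{3}] only 3 remains possible at r3c3 ⇒ r3c3=3.
Step 44. [r3c2∈{5}] only 5 remains possible at r3c2, so r3c2=5.
Step 45. [r3c1∈{7}] r3c1's peers cover all but 7. So r3c1=7.
Step 46. [r2c4∈{2}] nothing but 2 survives at r2c4, so r2c4=2.
Step 47. [r5c5∈{6}] r5c5 is down to just 6, so r5c5=6.
Step 48. [r4c2∈{4}] nothing but 4 survives at r4c2 ⇒ r4c2=4.
Step 49. [r1c6∈{6}] nothing but 6 survives at r1c6. So r1c6=6.
Step 50. [r4c6∈{5}] r4c6's peers cover all but 5. So r4c6=5.
Step 51. [r4c9∈{7}] r4c9 has the single candidate 7, so r4c9=7.
Step 52. [r7c5∈{9}] r7c5's peers cover all but 9 ⇒ r7c5=9.

Answer: 9 8 2 5 3 6 7 1 4 / 4 1 6 2 7 9 8 3 5 / 7 5 3 8 4 1 2 6 9 / 3 4 1 9 2 5 6 8 7 / 8 2 5 3 6 7 9 4 1 / 6 7 9 4 1 8 5 2 3 / 5 6 8 1 9 4 3 7 2 / 1 3 7 6 5 2 4 9 8 / 2 9 4 7 8 3 1 5 6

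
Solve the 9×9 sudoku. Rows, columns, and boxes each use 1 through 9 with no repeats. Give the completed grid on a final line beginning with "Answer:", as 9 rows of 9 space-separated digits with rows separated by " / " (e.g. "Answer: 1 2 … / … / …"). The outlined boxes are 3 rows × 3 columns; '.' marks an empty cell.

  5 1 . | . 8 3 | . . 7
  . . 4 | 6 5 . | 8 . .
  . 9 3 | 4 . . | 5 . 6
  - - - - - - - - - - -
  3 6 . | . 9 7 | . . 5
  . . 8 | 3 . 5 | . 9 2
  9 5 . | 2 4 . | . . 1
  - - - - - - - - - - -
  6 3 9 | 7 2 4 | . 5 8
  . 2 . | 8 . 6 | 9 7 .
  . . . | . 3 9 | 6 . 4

Step 1. [r8c5∈{1}] only 1 remains possible at r8c5. So r8c5=1.
Step 2. [r1c7∈{2,4}] across col 7, 2 lands solely at r1c7. So r1c7=2.
Step 3. [r6c3∈{7}] r6c3 is down to just 7 ⇒ r6c3=7.
Step 4. [r3c8∈{1}] only 1 remains possible at r3c8 ⇒ r3c8=1.
Step 5. [r2c2∈{7}] r2c2 has the single candidate 7. So r2c2=7.
Step 6. [r5c1∈{1,4}] in row 5, 1 fits only at r5c1. So r5c1=1.
Step 7. [r4c7∈{4}] r4c7's peers cover all but 4, so r4c7=4.
Step 8. [r2c8∈{3}] r2c8 is down to just 3 ⇒ r2c8=3.
Step 9. [r2c1∈{2}] only 2 remains possible at r2c1. So r2c1=2.
Step 10. [r9c3∈{1,5}] across row 9, 1 lands solely at r9c3, so r9c3=1.
Step 11. [r3c1∈{8}] r3c1's peers cover all but 8. So r3c1=8.
Step 12. [r4c8∈{8}] r4c8 has the single candidate 8. So r4c8=8.
Step 13. [r5c5∈{6}] nothing but 6 survives at r5c5 ⇒ r5c5=6.
Step 14. [r2c6∈{1}] r2c6 has the single candidate 1 ⇒ r2c6=1.
Step 15. [r2c9∈{9}] r2c9 has the single candidate 9. So r2c9=9.
Step 16. [r5c2∈{4}] r5c2's peers cover all but 4 ⇒ r5c2=4.
Step 17. [r8c3∈{5}] nothing but 5 survives at r8c3. So r8c3=5.
Step 18. [r7c7∈{1}] r7c7's peers cover all but 1. So r7c7=1.
Step 19. [r3c6∈{2}] r3c6 is down to just 2 ⇒ r3c6=2.
Step 20. [r9c2∈{8}] r9c2 is down to just 8 ⇒ r9c2=8.
Step 21. [r6c6∈{8}] r6c6's peers cover all but 8. So r6c6=8.
Step 22. [r8c1∈{4}] only 4 remains possible at r8c1 ⇒ r8c1=4.
Step 23. [r9c8∈{2}] nothing but 2 survives at r9c8 ⇒ r9c8=2.
Step 24. [r6c8∈{6}] r6c8 has the single candidate 6, so r6c8=6.
Step 25. [r4c4∈{1}] r4c4's peers cover all but 1, so r4c4=1.
Step 26. [r1c4∈{9}] r1c4's peers cover all but 9 ⇒ r1c4=9.
Step 27. [r4c3∈{2}] only 2 remains possible at r4c3 ⇒ r4c3=2.
Step 28. [r8c9∈{3}] nothing but 3 survives at r8c9, so r8c9=3.
Step 29. [r1c8∈{4}] nothing but 4 survives at r1c8 ⇒ r1c8=4.
Step 30. [r9c1∈{7}] nothing but 7 survives at r9c1 ⇒ r9c1=7.
Step 31. [r9c4∈{5}] r9c4's peers cover all but 5 ⇒ r9c4=5.
Step 32. [r6c7∈{3}] r6c7 has the single candidate 3, so r6c7=3.
Step 33. [r1c3∈{6}] only 6 remains possible at r1c3, so r1c3=6.
Step 34. [r5c7∈{7}] nothing but 7 survives at r5c7, so r5c7=7.
Step 35. [r3c5∈{7}] r3c5 has the single candidate 7. So r3c5=7.

Answer: 5 1 6 9 8 3 2 4 7 / 2 7 4 6 5 1 8 3 9 / 8 9 3 4 7 2 5 1 6 / 3 6 2 1 9 7 4 8 5 / 1 4 8 3 6 5 7 9 2 / 9 5 7 2 4 8 3 6 1 / 6 3 9 7 2 4 1 5 8 / 4 2 5 8 1 6 9 7 3 / 7 8 1 5 3 9 6 2 4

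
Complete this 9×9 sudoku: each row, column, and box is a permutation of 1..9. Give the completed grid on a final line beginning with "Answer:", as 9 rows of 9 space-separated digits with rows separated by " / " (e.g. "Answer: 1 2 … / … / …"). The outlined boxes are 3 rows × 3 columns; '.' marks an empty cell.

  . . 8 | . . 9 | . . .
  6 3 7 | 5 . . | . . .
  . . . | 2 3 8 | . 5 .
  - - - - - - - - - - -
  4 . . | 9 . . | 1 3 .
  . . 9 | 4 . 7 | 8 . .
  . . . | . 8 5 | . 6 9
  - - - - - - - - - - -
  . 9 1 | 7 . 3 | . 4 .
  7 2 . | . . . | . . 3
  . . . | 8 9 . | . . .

Step 1. [r5c8∈{2}] only 2 remains possible at r5c8. So r5c8=2.
Step 2. [r3c3∈{4}] only 4 remains possible at r3c3. So r3c3=4.
Step 3. [r1c5∈{1,4,6,7}] col 5 places 7 nowhere but r1c5 ⇒ r1c5=7.
Step 4. [r1c8∈{1}] r1c8 has the single candidate 1. So r1c8=1.
Step 5. [r9c9∈{1,2,5,6,7}] col 9 places 1 nowhere but r9c9 ⇒ r9c9=1.
Step 6. [r5c1∈{1,3,5}] row 5 places 3 nowhere but r5c1, so r5c1=3.
Step 7. [r9c1∈{5}] nothing but 5 survives at r9c1 ⇒ r9c1=5.
Step 8. [r8c3∈{6}] r8c3 is down to just 6. So r8c3=6.
Step 9. [r4c3∈{2,5}] r4c3 is the only open cell in col 3 admitting 5 ⇒ r4c3=5.
Step 10. [r8c4∈{1}] nothing but 1 survives at r8c4, so r8c4=1.
Step 11. [r1c7∈{2,3,4,6}] r1c7 is the only open cell in row 1 admitting 3 ⇒ r1c7=3.
Step 12. [r1c9∈{2,4,6}] in row 1, 4 fits only at r1c9, so r1c9=4.
Step 13. [r5c5∈{1,6}] 1 has one home in box 5: r5c5, so r5c5=1.
Step 14. [r8c6∈{4}] nothing but 4 survives at r8c6 ⇒ r8c6=4.
Step 15. [r8c8∈{8,9}] row 8 places 8 nowhere but r8c8, so r8c8=8.
Step 16. [r8c7∈{5,9}] r8c7 is the only open cell in row 8 admitting 9, so r8c7=9.
Step 17. [r7c7∈{2,5,6}] across col 7, 5 lands solely at r7c7 ⇒ r7c7=5.
Step 18. [r4c9∈{7}] r4c9's peers cover all but 7, so r4c9=7.
Step 19. [r3c7∈{6,7}] across row 3, 7 lands solely at r3c7, so r3c7=7.
Step 20. [r9c7∈{2,6}] r9c7 is the only open cell in col 7 admitting 6, so r9c7=6.
Step 21. [r4c6∈{2,6}] col 6 places 6 nowhere but r4c6, so r4c6=6.
Step 22. [r3c2∈{1}] r3c2 has the single candidate 1, so r3c2=1.
Step 23. [r7c9∈{2}] only 2 remains possible at r7c9 ⇒ r7c9=2.
Step 24. [r6c3∈{2}] r6c3 is down to just 2, so r6c3=2.
Step 25. [r7c1∈{8}] only 8 remains possible at r7c1, so r7c1=8.
Step 26. [r9c2∈{4}] r9c2 has the single candidate 4, so r9c2=4.
Step 27. [r5c9∈{5}] r5c9's peers cover all but 5, so r5c9=5.
Step 28. [r3c1∈{9}] nothing but 9 survives at r3c1. So r3c1=9.
Step 29. [r6c7∈{4}] nothing but 4 survives at r6c7, so r6c7=4.
Step 30. [r9c8∈{7}] r9c8's peers cover all but 7 ⇒ r9c8=7.
Step 31. [r4c2∈{8}] r4c2 has the single candidate 8 ⇒ r4c2=8.
Step 32. [r1c2∈{5}] only 5 remains possible at r1c2 ⇒ r1c2=5.
Step 33. [r6c2∈{7}] r6c2's peers cover all but 7. So r6c2=7.
Step 34. [r2c7∈{2}] only 2 remains possible at r2c7. So r2c7=2.
Step 35. [r2c9∈{8}] only 8 remains possible at r2c9 ⇒ r2c9=8.
Step 36. [r3c9∈{6}] only 6 remains possible at r3c9, so r3c9=6.
Step 37. [r1c1∈{2}] nothing but 2 survives at r1c1. So r1c1=2.
Step 38. [r6c1∈{1}] r6c1 has the single candidate 1. So r6c1=1.
Step 39. [r6c4∈{3}] nothing but 3 survives at r6c4 ⇒ r6c4=3.
Step 40. [r4c5∈{2}] r4c5's peers cover all but 2 ⇒ r4c5=2.
Step 41. [r9c6∈{2}] nothing but 2 survives at r9c6. So r9c6=2.
Step 42. [r9c3∈{3}] r9c3's peers cover all but 3 ⇒ r9c3=3.
Step 43. [r1c4∈{6}] r1c4 is down to just 6 ⇒ r1c4=6.
Step 44. [r5c2∈{6}] only 6 remains possible at r5c2. So r5c2=6.
Step 45. [r2c6∈{1}] r2c6 is down to just 1 ⇒ r2c6=1.
Step 46. [r2c5∈{4}] r2c5 has the single candidate 4, so r2c5=4.
Step 47. [r7c5∈{6}] r7c5 is down to just 6, so r7c5=6.
Step 48. [r8c5∈{5}] r8c5 is down to just 5, so r8c5=5.
Step 49. [r2c8∈{9}] nothing but 9 survives at r2c8. So r2c8=9.

Answer: 2 5 8 6 7 9 3 1 4 / 6 3 7 5 4 1 2 9 8 / 9 1 4 2 3 8 7 5 6 / 4 8 5 9 2 6 1 3 7 / 3 6 9 4 1 7 8 2 5 / 1 7 2 3 8 5 4 6 9 / 8 9 1 7 6 3 5 4 2 / 7 2 6 1 5 4 9 8 3 / 5 4 3 8 9 2 6 7 1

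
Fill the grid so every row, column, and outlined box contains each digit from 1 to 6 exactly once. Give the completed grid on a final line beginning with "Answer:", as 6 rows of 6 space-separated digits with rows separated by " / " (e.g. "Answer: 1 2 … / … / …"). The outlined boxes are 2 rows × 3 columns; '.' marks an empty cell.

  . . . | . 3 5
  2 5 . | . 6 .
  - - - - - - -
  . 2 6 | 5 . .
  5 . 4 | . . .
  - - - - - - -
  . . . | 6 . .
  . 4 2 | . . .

Step 1. [r1c3∈{1}] r1c3 is down to just 1 ⇒ r1c3=1.
Step 2. [r4c6∈{1,2,3,6}] across row 4, 6 lands solely at r4c6, so r4c6=6.
Step 3. [r5c6∈{1,2,3,4}] across col 6, 2 lands solely at r5c6 ⇒ r5c6=2.
Step 4. [r5c5∈{1,4,5}] r5c5 is the only open cell in row 5 admitting 4, so r5c5=4.
Step 5. [r3c5∈{1}] only 1 remains possible at r3c5 ⇒ r3c5=1.
Step 6. [r3c1∈{3}] r3c1's peers cover all but 3. So r3c1=3.
Step 7. [r1c1∈{4,6}] across col 1, 4 lands solely at r1c1. So r1c1=4.
Step 8. [r6c6∈{1,3}] r6c6 is the only open cell in col 6 admitting 3, so r6c6=3.
Step 9. [r6c4∈{1}] r6c4's peers cover all but 1 ⇒ r6c4=1.
Step 10. [r5c2∈{1,3}] r5c2 is the only open cell in col 2 admitting 3, so r5c2=3.
Step 11. [r2c6∈{1,4}] row 2 places 1 nowhere but r2c6, so r2c6=1.
Step 12. [r1c4∈{2}] r1c4 has the single candidate 2. So r1c4=2.
Step 13. [r6c1∈{6}] only 6 remains possible at r6c1, so r6c1=6.
Step 14. [r2c4∈{4}] nothing but 4 survives at r2c4 ⇒ r2c4=4.
Step 15. [r4c2∈{1}] r4c2 is down to just 1, so r4c2=1.
Step 16. [r6c5∈{5}] r6c5 is down to just 5 ⇒ r6c5=5.
Step 17. [r3c6∈{4}] r3c6 has the single candidate 4. So r3c6=4.
Step 18. [r1c2∈{6}] r1c2's peers cover all but 6. So r1c2=6.
Step 19. [r4c5∈{2}] r4c5's peers cover all but 2. So r4c5=2.
Step 20. [r5c3∈{5}] nothing but 5 survives at r5c3. So r5c3=5.
Step 21. [r5c1∈{1}] only 1 remains possible at r5c1. So r5c1=1.
Step 22. [r4c4∈{3}] nothing but 3 survives at r4c4. So r4c4=3.
Step 23. [r2c3∈{3}] r2c3 is down to just 3 ⇒ r2c3=3.

Answer: 4 6 1 2 3 5 / 2 5 3 4 6 1 / 3 2 6 5 1 4 / 5 1 4 3 2 6 / 1 3 5 6 4 2 / 6 4 2 1 5 3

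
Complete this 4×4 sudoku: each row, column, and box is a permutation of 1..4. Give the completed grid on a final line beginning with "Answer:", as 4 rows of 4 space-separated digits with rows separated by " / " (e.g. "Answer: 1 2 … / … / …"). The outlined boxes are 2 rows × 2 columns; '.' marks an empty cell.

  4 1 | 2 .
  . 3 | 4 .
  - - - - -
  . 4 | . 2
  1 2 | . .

Step 1. [r4c3∈{3}] r4c3's peers cover all but 3. So r4c3=3.
Step 2. [r4c4∈{4}] nothing but 4 survives at r4c4, so r4c4=4.
Step 3. [r3c3∈{1}] r3c3 has the single candidate 1, so r3c3=1.
Step 4. [r2c1∈{2}] nothing but 2 survives at r2c1, so r2c1=2.
Step 5. [r2c4∈{1}] r2c4 has the single candidate 1. So r2c4=1.
Step 6. [r1c4∈{3}] r1c4's peers cover all but 3 ⇒ r1c4=3.
Step 7. [r3c1∈{3}] r3c1 is down to just 3, so r3c1=3.

Answer: 4 1 2 3 / 2 3 4 1 / 3 4 1 2 / 1 2 3 4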